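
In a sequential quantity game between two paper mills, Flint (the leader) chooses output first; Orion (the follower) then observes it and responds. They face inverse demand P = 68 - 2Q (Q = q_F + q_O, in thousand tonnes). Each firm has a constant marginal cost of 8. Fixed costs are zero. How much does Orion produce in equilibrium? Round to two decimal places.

The follower Orion best-responds to any q_F: π_O = (68 - 2Q)q_O - 8q_O.
∂π_O/∂q_O = 60 - 2q_F - 4q_O = 0 gives the reaction function q_O = (60 - 2q_F)/4.
The leader anticipates this reaction. Substituting into P = 68 - 2Q gives P = 38 - q_F, so π_F = (38 - q_F)q_F - 8q_F.
Leader FOC: 30 - 2q_F = 0, so q_F = 15.
Then q_O = (60 - 2·15)/4 = 15/2.

7.50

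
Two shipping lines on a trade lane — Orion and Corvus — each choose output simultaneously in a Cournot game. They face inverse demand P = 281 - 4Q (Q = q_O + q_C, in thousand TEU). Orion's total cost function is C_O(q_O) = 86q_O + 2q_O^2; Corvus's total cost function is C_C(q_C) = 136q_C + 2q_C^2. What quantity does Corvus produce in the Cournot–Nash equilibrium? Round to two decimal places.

7.50

Orion's profit: π_O = (281 - 4Q)q_O - (86q_O + 2q_O²). Setting ∂π_O/∂q_O = 0: 195 - 12q_O - 4(q_C) = 0.
Corvus's profit: π_C = (281 - 4Q)q_C - (136q_C + 2q_C²). Setting ∂π_C/∂q_C = 0: 145 - 12q_C - 4(q_O) = 0.
Rearranging gives the reaction functions q_O = (195 - 4q_C)/12 and q_C = (145 - 4q_O)/12.
Solving the pair: q_O = 55/4, q_C = 15/2.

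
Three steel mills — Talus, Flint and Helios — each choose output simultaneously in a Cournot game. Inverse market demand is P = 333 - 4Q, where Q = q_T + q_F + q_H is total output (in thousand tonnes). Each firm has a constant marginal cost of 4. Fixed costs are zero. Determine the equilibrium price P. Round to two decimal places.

86.25

A representative firm's profit is π_i = q_i(333 - 4Q) - 4q_i.
First-order condition (treating rivals' output as given): 329 - 8q_i - 4·Σ_{j≠i} q_j = 0.
With identical firms every q_j equals q_i, so Σ_{j≠i} q_j = 2q_i and 329 = 16q_i, giving q_i = 329/16.
Total output Q = 987/16, so price P = 333 - 4·(987/16) = 345/4.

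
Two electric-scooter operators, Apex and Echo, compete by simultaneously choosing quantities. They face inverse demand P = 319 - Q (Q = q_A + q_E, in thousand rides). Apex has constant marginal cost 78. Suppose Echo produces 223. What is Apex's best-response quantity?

9

With the rival's output fixed at 223, Apex's profit is π_A = (319 - 223 - q_A)q_A - (78q_A) = (96 - q_A)q_A - (78q_A).
∂π_A/∂q_A = 18 - 2q_A = 0, so q_A = 9.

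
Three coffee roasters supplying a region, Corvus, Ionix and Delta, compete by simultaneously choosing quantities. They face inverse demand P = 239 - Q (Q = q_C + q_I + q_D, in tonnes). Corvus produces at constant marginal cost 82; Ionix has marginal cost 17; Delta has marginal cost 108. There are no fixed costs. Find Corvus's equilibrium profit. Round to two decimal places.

Corvus's profit: π_C = (239 - Q)q_C - (82q_C). Setting ∂π_C/∂q_C = 0: 157 - 2q_C - (q_I + q_D) = 0.
Ionix's profit: π_I = (239 - Q)q_I - (17q_I). Setting ∂π_I/∂q_I = 0: 222 - 2q_I - (q_C + q_D) = 0.
Delta's profit: π_D = (239 - Q)q_D - (108q_D). Setting ∂π_D/∂q_D = 0: 131 - 2q_D - (q_C + q_I) = 0.
Summing all 3 equations gives 510 − 4Q = 0, hence Q = 255/2.
Back-substituting: q_C = (157 − 255/2) = 59/2, q_I = (222 − 255/2) = 189/2, q_D = (131 − 255/2) = 7/2.
Price P = 239 - 255/2 = 223/2.
Corvus's profit: (223/2 - 82)·(59/2) = 870.2500.

870.25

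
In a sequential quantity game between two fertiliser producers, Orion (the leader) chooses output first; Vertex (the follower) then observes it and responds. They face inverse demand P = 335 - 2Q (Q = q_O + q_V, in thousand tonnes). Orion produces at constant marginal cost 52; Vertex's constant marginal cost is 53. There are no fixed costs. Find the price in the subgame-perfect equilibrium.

Solve by backward induction. Given q_O, the follower Vertex maximises π_V = (335 - 2q_O - 2q_V)q_V - 53q_V.
Follower FOC: 282 - 2q_O - 4q_V = 0, so q_V(q_O) = (282 - 2q_O)/4.
The leader anticipates this reaction. Substituting into P = 335 - 2Q gives P = 194 - q_O, so π_O = (194 - q_O)q_O - 52q_O.
Leader FOC: 142 - 2q_O = 0, so q_O = 71.
Then q_V = (282 - 2·71)/4 = 35.
Total output Q = 106, so price P = 335 - 2·106 = 123.

123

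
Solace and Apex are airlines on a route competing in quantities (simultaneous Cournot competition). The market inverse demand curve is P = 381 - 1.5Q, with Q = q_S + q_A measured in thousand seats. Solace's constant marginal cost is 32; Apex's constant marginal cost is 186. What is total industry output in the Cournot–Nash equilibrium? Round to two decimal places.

Solace's profit: π_S = (381 - 1.5Q)q_S - (32q_S). Setting ∂π_S/∂q_S = 0: 349 - 3q_S - (3/2)(q_A) = 0.
Apex's first-order condition: 195 - 3q_A - (3/2)(q_S) = 0.
Best responses: q_S = (349 - (3/2)q_A)/3, q_A = (195 - (3/2)q_S)/3.
Substituting one into the other gives q_S = 1006/9 and q_A = 82/9.
Total output Q = 1006/9 + 82/9 = 1088/9.

120.89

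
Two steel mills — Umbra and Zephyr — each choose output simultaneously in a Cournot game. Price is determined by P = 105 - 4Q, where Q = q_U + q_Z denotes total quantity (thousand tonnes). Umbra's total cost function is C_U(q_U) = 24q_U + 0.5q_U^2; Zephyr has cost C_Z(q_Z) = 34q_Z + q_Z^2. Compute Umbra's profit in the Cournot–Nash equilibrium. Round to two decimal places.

Umbra's profit: π_U = (105 - 4Q)q_U - (24q_U + (1/2)q_U²). Setting ∂π_U/∂q_U = 0: 81 - 9q_U - 4(q_Z) = 0.
Zephyr's first-order condition: 71 - 10q_Z - 4(q_U) = 0.
Best responses: q_U = (81 - 4q_Z)/9, q_Z = (71 - 4q_U)/10.
Solving the pair: q_U = 263/37, q_Z = 315/74.
Price P = 105 - 4·(841/74) = 59.5405.
Umbra's profit: 59.5405·(263/37) - 24·(263/37) - (1/2)(263/37)² = 227.3634.

227.36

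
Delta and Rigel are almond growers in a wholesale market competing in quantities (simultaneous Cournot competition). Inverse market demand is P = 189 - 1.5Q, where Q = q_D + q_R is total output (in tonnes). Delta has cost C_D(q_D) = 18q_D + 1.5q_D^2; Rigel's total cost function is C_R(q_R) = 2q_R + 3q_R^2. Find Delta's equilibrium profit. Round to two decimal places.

1774.22

Delta's profit: π_D = (189 - 1.5Q)q_D - (18q_D + (3/2)q_D²). Setting ∂π_D/∂q_D = 0: 171 - 6q_D - (3/2)(q_R) = 0.
Rigel's first-order condition: 187 - 9q_R - (3/2)(q_D) = 0.
So q_D = (171 - (3/2)q_R)/6 and q_R = (187 - (3/2)q_D)/9.
Solving the pair: q_D = 1678/69, q_R = 1154/69.
Price P = 189 - (3/2)·(944/23) = 127.4348.
Delta's profit: 127.4348·(1678/69) - 18·(1678/69) - (3/2)(1678/69)² = 1774.2180.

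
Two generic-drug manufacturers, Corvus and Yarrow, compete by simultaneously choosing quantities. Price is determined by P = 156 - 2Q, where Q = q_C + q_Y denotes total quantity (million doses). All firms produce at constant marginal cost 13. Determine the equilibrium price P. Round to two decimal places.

Each firm earns π_i = (156 - 2Q)q_i - 13q_i.
Setting ∂π_i/∂q_i = 0 with rivals' quantities fixed: 143 - 4q_i - 2q_j = 0.
With identical firms every q_j equals q_i, so q_j = q_i and 143 = 6q_i, giving q_i = 143/6.
Total output Q = 143/3, so price P = 156 - 2·(143/3) = 182/3.

60.67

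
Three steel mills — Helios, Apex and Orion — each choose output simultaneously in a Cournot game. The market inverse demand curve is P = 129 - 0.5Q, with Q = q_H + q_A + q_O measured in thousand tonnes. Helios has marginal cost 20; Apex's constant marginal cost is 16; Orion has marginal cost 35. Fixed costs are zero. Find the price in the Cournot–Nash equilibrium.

Helios's profit: π_H = (129 - 0.5Q)q_H - (20q_H). Setting ∂π_H/∂q_H = 0: 109 - q_H - (1/2)(q_A + q_O) = 0.
Apex's first-order condition: 113 - q_A - (1/2)(q_H + q_O) = 0.
Orion's profit: π_O = (129 - 0.5Q)q_O - (35q_O). Setting ∂π_O/∂q_O = 0: 94 - q_O - (1/2)(q_H + q_A) = 0.
Adding the 3 first-order conditions: 316 − 2Q = 0, so Q = 158.
Back-substituting: q_H = (109 − 79)/(1/2) = 60, q_A = (113 − 79)/(1/2) = 68, q_O = (94 − 79)/(1/2) = 30.
Total output Q = 158, so price P = 129 - (1/2)·158 = 50.

50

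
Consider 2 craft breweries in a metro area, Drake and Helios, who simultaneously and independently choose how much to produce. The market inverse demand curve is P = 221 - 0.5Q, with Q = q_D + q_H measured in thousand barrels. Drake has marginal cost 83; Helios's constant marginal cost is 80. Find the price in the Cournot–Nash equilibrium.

128

Drake's profit: π_D = (221 - 0.5Q)q_D - (83q_D). Setting ∂π_D/∂q_D = 0: 138 - q_D - (1/2)(q_H) = 0.
Helios's first-order condition: 141 - q_H - (1/2)(q_D) = 0.
So q_D = (138 - (1/2)q_H) and q_H = (141 - (1/2)q_D).
Solving the pair: q_D = 90, q_H = 96.
Total output Q = 186, so price P = 221 - (1/2)·186 = 128.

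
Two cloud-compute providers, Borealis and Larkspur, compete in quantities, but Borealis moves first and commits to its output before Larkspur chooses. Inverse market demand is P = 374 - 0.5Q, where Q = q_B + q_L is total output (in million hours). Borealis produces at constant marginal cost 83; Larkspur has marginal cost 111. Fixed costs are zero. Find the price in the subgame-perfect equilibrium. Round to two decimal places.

The follower Larkspur best-responds to any q_B: π_L = (374 - 0.5Q)q_L - 111q_L.
Setting the follower's marginal profit to zero, 263 - (1/2)q_B - q_L = 0, i.e. q_L = (263 - (1/2)q_B).
Borealis substitutes q_L(q_B) into its own profit: π_B = q_B(374 - (1/2)q_B - (263 - (1/2)q_B)/2) - 83q_B = (485/2 - (1/4)q_B)q_B - 83q_B.
Leader FOC: 319/2 - (1/2)q_B = 0, so q_B = 319.
Then q_L = (263 - (1/2)·319) = 207/2.
Total output Q = 845/2, so price P = 374 - (1/2)·(845/2) = 651/4.

162.75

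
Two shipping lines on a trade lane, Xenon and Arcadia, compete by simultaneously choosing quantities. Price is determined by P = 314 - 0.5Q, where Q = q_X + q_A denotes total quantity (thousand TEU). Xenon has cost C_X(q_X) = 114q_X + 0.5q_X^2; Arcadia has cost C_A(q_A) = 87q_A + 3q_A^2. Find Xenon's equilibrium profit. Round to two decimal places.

8754.15

Xenon's profit: π_X = (314 - 0.5Q)q_X - (114q_X + (1/2)q_X²). Setting ∂π_X/∂q_X = 0: 200 - 2q_X - (1/2)(q_A) = 0.
Arcadia's profit: π_A = (314 - 0.5Q)q_A - (87q_A + 3q_A²). Setting ∂π_A/∂q_A = 0: 227 - 7q_A - (1/2)(q_X) = 0.
So q_X = (200 - (1/2)q_A)/2 and q_A = (227 - (1/2)q_X)/7.
Substituting one into the other gives q_X = 93.5636 and q_A = 1416/55.
Price P = 314 - (1/2)·119.3091 = 254.3455.
Xenon's profit: 254.3455·93.5636 - 114·93.5636 - (1/2)·93.5636² = 8754.1540.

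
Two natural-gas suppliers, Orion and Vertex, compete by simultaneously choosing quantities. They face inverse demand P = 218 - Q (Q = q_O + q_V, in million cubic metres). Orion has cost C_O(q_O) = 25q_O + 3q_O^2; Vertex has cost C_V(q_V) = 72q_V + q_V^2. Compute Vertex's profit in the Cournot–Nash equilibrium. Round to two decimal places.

1978.41

Orion's profit: π_O = (218 - Q)q_O - (25q_O + 3q_O²). Setting ∂π_O/∂q_O = 0: 193 - 8q_O - (q_V) = 0.
Vertex's first-order condition: 146 - 4q_V - (q_O) = 0.
Best responses: q_O = (193 - q_V)/8, q_V = (146 - q_O)/4.
Solving the pair: q_O = 626/31, q_V = 975/31.
Price P = 218 - 1601/31 = 166.3548.
Vertex's profit: 166.3548·(975/31) - 72·(975/31) - (975/31)² = 1978.4079.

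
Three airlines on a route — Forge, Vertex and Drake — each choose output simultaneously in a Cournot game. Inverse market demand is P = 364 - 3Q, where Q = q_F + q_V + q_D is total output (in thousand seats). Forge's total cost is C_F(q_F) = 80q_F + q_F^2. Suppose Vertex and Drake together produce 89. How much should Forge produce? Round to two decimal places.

With rivals' combined output fixed at 89, Forge's profit is π_F = (364 - 3·89 - 3q_F)q_F - (80q_F + q_F²) = (97 - 3q_F)q_F - (80q_F + q_F²).
∂π_F/∂q_F = 17 - 8q_F = 0, so q_F = 17/8.

2.13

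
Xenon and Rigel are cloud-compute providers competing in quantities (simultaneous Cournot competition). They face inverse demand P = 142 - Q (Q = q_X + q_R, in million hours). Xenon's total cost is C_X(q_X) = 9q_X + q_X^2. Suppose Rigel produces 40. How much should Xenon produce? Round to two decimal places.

With the rival's output fixed at 40, Xenon's profit is π_X = (142 - 40 - q_X)q_X - (9q_X + q_X²) = (102 - q_X)q_X - (9q_X + q_X²).
∂π_X/∂q_X = 93 - 4q_X = 0, so q_X = 93/4.

23.25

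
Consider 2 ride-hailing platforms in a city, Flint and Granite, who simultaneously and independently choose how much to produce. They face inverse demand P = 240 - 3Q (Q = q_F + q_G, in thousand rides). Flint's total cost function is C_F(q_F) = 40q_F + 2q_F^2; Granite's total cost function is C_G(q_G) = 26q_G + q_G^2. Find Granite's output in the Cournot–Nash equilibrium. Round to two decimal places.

Flint's profit: π_F = (240 - 3Q)q_F - (40q_F + 2q_F²). Setting ∂π_F/∂q_F = 0: 200 - 10q_F - 3(q_G) = 0.
Granite's profit: π_G = (240 - 3Q)q_G - (26q_G + q_G²). Setting ∂π_G/∂q_G = 0: 214 - 8q_G - 3(q_F) = 0.
Rearranging gives the reaction functions q_F = (200 - 3q_G)/10 and q_G = (214 - 3q_F)/8.
Solving the pair: q_F = 958/71, q_G = 1540/71.

21.69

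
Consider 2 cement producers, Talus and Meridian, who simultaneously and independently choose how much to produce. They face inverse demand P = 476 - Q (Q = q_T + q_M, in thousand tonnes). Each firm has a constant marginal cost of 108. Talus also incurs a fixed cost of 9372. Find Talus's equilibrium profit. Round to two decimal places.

5675.11

Each firm earns π_i = (476 - Q)q_i - 108q_i.
First-order condition (treating rivals' output as given): 368 - 2q_i - q_j = 0.
By symmetry each firm produces the same amount; substituting q_j = q_i yields q_i = 368/3.
Price P = 476 - 736/3 = 692/3.
Talus's profit: (692/3 - 108)·(368/3) - 9372 = 5675.1111.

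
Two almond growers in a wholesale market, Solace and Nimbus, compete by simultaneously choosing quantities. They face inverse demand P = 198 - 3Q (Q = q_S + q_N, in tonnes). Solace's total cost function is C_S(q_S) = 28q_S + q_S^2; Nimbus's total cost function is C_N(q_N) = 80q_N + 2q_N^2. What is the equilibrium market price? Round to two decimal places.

122.79

Solace's profit: π_S = (198 - 3Q)q_S - (28q_S + q_S²). Setting ∂π_S/∂q_S = 0: 170 - 8q_S - 3(q_N) = 0.
Nimbus's profit: π_N = (198 - 3Q)q_N - (80q_N + 2q_N²). Setting ∂π_N/∂q_N = 0: 118 - 10q_N - 3(q_S) = 0.
So q_S = (170 - 3q_N)/8 and q_N = (118 - 3q_S)/10.
Solving the pair: q_S = 1346/71, q_N = 434/71.
Total output Q = 1780/71, so price P = 198 - 3·(1780/71) = 122.7887.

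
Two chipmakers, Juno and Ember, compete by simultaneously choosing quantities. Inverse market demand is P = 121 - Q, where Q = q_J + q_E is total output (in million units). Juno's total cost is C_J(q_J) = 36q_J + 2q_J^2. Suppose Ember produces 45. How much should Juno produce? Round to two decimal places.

6.67

With the rival's output fixed at 45, Juno's profit is π_J = (121 - 45 - q_J)q_J - (36q_J + 2q_J²) = (76 - q_J)q_J - (36q_J + 2q_J²).
∂π_J/∂q_J = 40 - 6q_J = 0, so q_J = 20/3.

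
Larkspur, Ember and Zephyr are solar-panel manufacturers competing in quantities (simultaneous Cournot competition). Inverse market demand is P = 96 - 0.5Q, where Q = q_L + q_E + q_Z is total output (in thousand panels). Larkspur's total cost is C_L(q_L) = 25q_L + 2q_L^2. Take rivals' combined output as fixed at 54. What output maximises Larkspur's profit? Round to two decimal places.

8.80

With rivals' combined output fixed at 54, Larkspur's profit is π_L = (96 - (1/2)·54 - (1/2)q_L)q_L - (25q_L + 2q_L²) = (69 - (1/2)q_L)q_L - (25q_L + 2q_L²).
∂π_L/∂q_L = 44 - 5q_L = 0, so q_L = 44/5.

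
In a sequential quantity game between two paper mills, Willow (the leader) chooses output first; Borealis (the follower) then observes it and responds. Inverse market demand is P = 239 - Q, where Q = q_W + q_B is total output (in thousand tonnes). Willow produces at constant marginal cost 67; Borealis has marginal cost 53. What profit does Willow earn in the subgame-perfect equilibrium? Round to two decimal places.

The follower Borealis best-responds to any q_W: π_B = (239 - Q)q_B - 53q_B.
∂π_B/∂q_B = 186 - q_W - 2q_B = 0 gives the reaction function q_B = (186 - q_W)/2.
The leader anticipates this reaction. Substituting into P = 239 - Q gives P = 146 - (1/2)q_W, so π_W = (146 - (1/2)q_W)q_W - 67q_W.
Maximising: ∂π_W/∂q_W = 79 - q_W = 0, giving q_W = 79.
Then q_B = (186 - 79)/2 = 107/2.
Price P = 239 - 265/2 = 213/2.
Willow's profit: (213/2 - 67)·79 = 3120.5000.

3120.50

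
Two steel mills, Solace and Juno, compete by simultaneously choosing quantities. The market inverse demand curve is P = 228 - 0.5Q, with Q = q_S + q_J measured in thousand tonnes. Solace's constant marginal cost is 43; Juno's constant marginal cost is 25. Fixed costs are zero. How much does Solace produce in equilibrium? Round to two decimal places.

111.33

Solace's profit: π_S = (228 - 0.5Q)q_S - (43q_S). Setting ∂π_S/∂q_S = 0: 185 - q_S - (1/2)(q_J) = 0.
Juno's first-order condition: 203 - q_J - (1/2)(q_S) = 0.
Rearranging gives the reaction functions q_S = (185 - (1/2)q_J) and q_J = (203 - (1/2)q_S).
Substituting one into the other gives q_S = 334/3 and q_J = 442/3.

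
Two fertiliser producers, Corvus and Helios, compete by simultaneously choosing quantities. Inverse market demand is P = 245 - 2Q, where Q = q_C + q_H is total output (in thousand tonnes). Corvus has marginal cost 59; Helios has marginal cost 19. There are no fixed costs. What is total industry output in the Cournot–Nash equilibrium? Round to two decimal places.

68.67

Corvus's profit: π_C = (245 - 2Q)q_C - (59q_C). Setting ∂π_C/∂q_C = 0: 186 - 4q_C - 2(q_H) = 0.
Helios's profit: π_H = (245 - 2Q)q_H - (19q_H). Setting ∂π_H/∂q_H = 0: 226 - 4q_H - 2(q_C) = 0.
Best responses: q_C = (186 - 2q_H)/4, q_H = (226 - 2q_C)/4.
Substituting one into the other gives q_C = 73/3 and q_H = 133/3.
Total output Q = 73/3 + 133/3 = 206/3.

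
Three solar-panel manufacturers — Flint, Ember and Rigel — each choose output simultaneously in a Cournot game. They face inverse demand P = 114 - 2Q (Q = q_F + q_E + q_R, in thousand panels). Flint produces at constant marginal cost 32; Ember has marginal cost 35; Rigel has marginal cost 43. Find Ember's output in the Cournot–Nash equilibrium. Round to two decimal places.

Flint's profit: π_F = (114 - 2Q)q_F - (32q_F). Setting ∂π_F/∂q_F = 0: 82 - 4q_F - 2(q_E + q_R) = 0.
Ember's first-order condition: 79 - 4q_E - 2(q_F + q_R) = 0.
Rigel's profit: π_R = (114 - 2Q)q_R - (43q_R). Setting ∂π_R/∂q_R = 0: 71 - 4q_R - 2(q_F + q_E) = 0.
Adding the 3 conditions: 232 − 4Q − 4Q = 0, i.e. Q = 29.
Back-substituting: q_F = (82 − 58)/2 = 12, q_E = (79 − 58)/2 = 21/2, q_R = (71 − 58)/2 = 13/2.

10.50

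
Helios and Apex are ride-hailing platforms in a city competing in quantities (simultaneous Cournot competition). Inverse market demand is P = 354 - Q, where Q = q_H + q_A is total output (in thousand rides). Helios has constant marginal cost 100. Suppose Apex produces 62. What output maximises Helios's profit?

96

With the rival's output fixed at 62, Helios's profit is π_H = (354 - 62 - q_H)q_H - (100q_H) = (292 - q_H)q_H - (100q_H).
∂π_H/∂q_H = 192 - 2q_H = 0, so q_H = 96.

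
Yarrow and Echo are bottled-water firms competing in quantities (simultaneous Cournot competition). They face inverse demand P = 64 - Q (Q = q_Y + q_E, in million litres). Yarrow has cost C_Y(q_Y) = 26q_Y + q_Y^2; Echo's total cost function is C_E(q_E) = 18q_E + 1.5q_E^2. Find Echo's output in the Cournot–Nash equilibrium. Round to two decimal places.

Yarrow's profit: π_Y = (64 - Q)q_Y - (26q_Y + q_Y²). Setting ∂π_Y/∂q_Y = 0: 38 - 4q_Y - (q_E) = 0.
Echo's profit: π_E = (64 - Q)q_E - (18q_E + (3/2)q_E²). Setting ∂π_E/∂q_E = 0: 46 - 5q_E - (q_Y) = 0.
So q_Y = (38 - q_E)/4 and q_E = (46 - q_Y)/5.
Solving the pair: q_Y = 144/19, q_E = 146/19.

7.68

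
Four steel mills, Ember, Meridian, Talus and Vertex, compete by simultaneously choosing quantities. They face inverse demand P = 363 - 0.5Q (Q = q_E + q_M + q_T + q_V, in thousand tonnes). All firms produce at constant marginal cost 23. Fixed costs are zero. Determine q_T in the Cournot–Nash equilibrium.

136

Each firm earns π_i = (363 - 0.5Q)q_i - 23q_i.
Setting ∂π_i/∂q_i = 0 with rivals' quantities fixed: 340 - q_i - (1/2)·Σ_{j≠i} q_j = 0.
By symmetry each firm produces the same amount; substituting Σ_{j≠i} q_j = 3q_i yields q_i = 340/(5/2) = 136.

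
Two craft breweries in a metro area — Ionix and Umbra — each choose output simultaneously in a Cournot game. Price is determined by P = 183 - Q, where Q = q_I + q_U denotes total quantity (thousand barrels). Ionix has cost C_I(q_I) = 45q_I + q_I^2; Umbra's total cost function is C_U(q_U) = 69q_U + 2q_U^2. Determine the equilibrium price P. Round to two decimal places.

138.13

Ionix's profit: π_I = (183 - Q)q_I - (45q_I + q_I²). Setting ∂π_I/∂q_I = 0: 138 - 4q_I - (q_U) = 0.
Umbra's first-order condition: 114 - 6q_U - (q_I) = 0.
Rearranging gives the reaction functions q_I = (138 - q_U)/4 and q_U = (114 - q_I)/6.
Solving the pair: q_I = 714/23, q_U = 318/23.
Total output Q = 1032/23, so price P = 183 - 1032/23 = 138.1304.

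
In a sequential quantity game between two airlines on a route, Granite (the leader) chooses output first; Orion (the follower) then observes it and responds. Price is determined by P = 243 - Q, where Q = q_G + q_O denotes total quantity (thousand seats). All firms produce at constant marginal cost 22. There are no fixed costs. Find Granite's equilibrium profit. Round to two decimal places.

6105.13

The follower Orion best-responds to any q_G: π_O = (243 - Q)q_O - 22q_O.
Setting the follower's marginal profit to zero, 221 - q_G - 2q_O = 0, i.e. q_O = (221 - q_G)/2.
Granite substitutes q_O(q_G) into its own profit: π_G = q_G(243 - q_G - (221 - q_G)/2) - 22q_G = (265/2 - (1/2)q_G)q_G - 22q_G.
Leader FOC: 221/2 - q_G = 0, so q_G = 221/2.
Then q_O = (221 - 221/2)/2 = 221/4.
Price P = 243 - 663/4 = 309/4.
Granite's profit: (309/4 - 22)·(221/2) = 6105.1250.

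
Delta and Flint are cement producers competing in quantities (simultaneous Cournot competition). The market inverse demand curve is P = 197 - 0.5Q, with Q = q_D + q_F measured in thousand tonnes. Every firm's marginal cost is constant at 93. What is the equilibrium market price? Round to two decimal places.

127.67

Each firm earns π_i = (197 - 0.5Q)q_i - 93q_i.
First-order condition (treating rivals' output as given): 104 - q_i - (1/2)q_j = 0.
With identical firms every q_j equals q_i, so q_j = q_i and 104 = (3/2)q_i, giving q_i = 208/3.
Total output Q = 416/3, so price P = 197 - (1/2)·(416/3) = 383/3.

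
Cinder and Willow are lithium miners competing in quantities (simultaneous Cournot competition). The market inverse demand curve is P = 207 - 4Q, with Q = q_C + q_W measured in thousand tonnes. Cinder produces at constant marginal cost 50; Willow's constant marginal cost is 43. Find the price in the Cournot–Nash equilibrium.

Cinder's profit: π_C = (207 - 4Q)q_C - (50q_C). Setting ∂π_C/∂q_C = 0: 157 - 8q_C - 4(q_W) = 0.
Willow's first-order condition: 164 - 8q_W - 4(q_C) = 0.
Best responses: q_C = (157 - 4q_W)/8, q_W = (164 - 4q_C)/8.
Substituting one into the other gives q_C = 25/2 and q_W = 57/4.
Total output Q = 107/4, so price P = 207 - 4·(107/4) = 100.

100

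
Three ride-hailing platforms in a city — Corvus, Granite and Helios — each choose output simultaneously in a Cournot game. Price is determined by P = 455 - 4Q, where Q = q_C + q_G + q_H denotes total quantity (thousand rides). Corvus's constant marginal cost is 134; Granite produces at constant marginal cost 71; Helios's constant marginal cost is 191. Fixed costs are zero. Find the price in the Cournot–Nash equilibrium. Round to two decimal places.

212.75

Corvus's profit: π_C = (455 - 4Q)q_C - (134q_C). Setting ∂π_C/∂q_C = 0: 321 - 8q_C - 4(q_G + q_H) = 0.
Granite's profit: π_G = (455 - 4Q)q_G - (71q_G). Setting ∂π_G/∂q_G = 0: 384 - 8q_G - 4(q_C + q_H) = 0.
Helios's first-order condition: 264 - 8q_H - 4(q_C + q_G) = 0.
Adding the 3 conditions: 969 − 8Q − 8Q = 0, i.e. Q = 969/16.
Back-substituting: q_C = (321 − 969/4)/4 = 315/16, q_G = (384 − 969/4)/4 = 567/16, q_H = (264 − 969/4)/4 = 87/16.
Total output Q = 969/16, so price P = 455 - 4·(969/16) = 851/4.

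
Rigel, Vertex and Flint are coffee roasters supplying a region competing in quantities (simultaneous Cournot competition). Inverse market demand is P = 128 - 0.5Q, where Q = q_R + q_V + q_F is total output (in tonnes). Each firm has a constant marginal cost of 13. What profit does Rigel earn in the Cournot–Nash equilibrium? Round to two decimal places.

Each firm earns π_i = (128 - 0.5Q)q_i - 13q_i.
First-order condition (treating rivals' output as given): 115 - q_i - (1/2)·Σ_{j≠i} q_j = 0.
With identical firms every q_j equals q_i, so Σ_{j≠i} q_j = 2q_i and 115 = 2q_i, giving q_i = 115/2.
Price P = 128 - (1/2)·(345/2) = 167/4.
Rigel's profit: (167/4 - 13)·(115/2) = 1653.1250.

1653.13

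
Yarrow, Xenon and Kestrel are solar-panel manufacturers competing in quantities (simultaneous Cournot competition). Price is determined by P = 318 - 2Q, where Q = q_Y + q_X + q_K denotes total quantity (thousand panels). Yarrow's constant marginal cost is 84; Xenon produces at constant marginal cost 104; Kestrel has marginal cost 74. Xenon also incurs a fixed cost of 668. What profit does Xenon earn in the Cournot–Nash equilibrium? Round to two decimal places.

172.50

Yarrow's profit: π_Y = (318 - 2Q)q_Y - (84q_Y). Setting ∂π_Y/∂q_Y = 0: 234 - 4q_Y - 2(q_X + q_K) = 0.
Xenon's first-order condition: 214 - 4q_X - 2(q_Y + q_K) = 0.
Kestrel's profit: π_K = (318 - 2Q)q_K - (74q_K). Setting ∂π_K/∂q_K = 0: 244 - 4q_K - 2(q_Y + q_X) = 0.
Summing all 3 equations gives 692 − 8Q = 0, hence Q = 173/2.
Back-substituting: q_Y = (234 − 173)/2 = 61/2, q_X = (214 − 173)/2 = 41/2, q_K = (244 − 173)/2 = 71/2.
Price P = 318 - 2·(173/2) = 145.
Xenon's profit: (145 - 104)·(41/2) - 668 = 345/2.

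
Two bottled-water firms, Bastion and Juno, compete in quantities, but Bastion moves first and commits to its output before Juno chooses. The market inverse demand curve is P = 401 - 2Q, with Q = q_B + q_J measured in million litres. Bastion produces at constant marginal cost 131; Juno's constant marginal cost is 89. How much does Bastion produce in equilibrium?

57

The follower Juno best-responds to any q_B: π_J = (401 - 2Q)q_J - 89q_J.
Setting the follower's marginal profit to zero, 312 - 2q_B - 4q_J = 0, i.e. q_J = (312 - 2q_B)/4.
Bastion substitutes q_J(q_B) into its own profit: π_B = q_B(401 - 2q_B - (312 - 2q_B)/2) - 131q_B = (245 - q_B)q_B - 131q_B.
Leader FOC: 114 - 2q_B = 0, so q_B = 57.
Then q_J = (312 - 2·57)/4 = 99/2.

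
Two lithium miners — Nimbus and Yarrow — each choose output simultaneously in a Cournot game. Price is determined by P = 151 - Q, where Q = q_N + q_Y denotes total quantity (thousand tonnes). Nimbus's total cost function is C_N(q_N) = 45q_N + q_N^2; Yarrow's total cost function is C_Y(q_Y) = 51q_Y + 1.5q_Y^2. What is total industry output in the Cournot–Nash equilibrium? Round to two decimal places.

38.11

Nimbus's profit: π_N = (151 - Q)q_N - (45q_N + q_N²). Setting ∂π_N/∂q_N = 0: 106 - 4q_N - (q_Y) = 0.
Yarrow's first-order condition: 100 - 5q_Y - (q_N) = 0.
Rearranging gives the reaction functions q_N = (106 - q_Y)/4 and q_Y = (100 - q_N)/5.
Substituting one into the other gives q_N = 430/19 and q_Y = 294/19.
Total output Q = 430/19 + 294/19 = 724/19.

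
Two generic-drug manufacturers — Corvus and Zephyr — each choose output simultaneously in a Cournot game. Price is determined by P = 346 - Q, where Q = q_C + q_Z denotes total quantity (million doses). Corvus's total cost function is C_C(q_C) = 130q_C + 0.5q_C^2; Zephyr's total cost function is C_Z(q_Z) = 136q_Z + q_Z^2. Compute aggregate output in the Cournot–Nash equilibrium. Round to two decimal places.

97.09

Corvus's profit: π_C = (346 - Q)q_C - (130q_C + (1/2)q_C²). Setting ∂π_C/∂q_C = 0: 216 - 3q_C - (q_Z) = 0.
Zephyr's profit: π_Z = (346 - Q)q_Z - (136q_Z + q_Z²). Setting ∂π_Z/∂q_Z = 0: 210 - 4q_Z - (q_C) = 0.
Best responses: q_C = (216 - q_Z)/3, q_Z = (210 - q_C)/4.
Solving the pair: q_C = 654/11, q_Z = 414/11.
Total output Q = 654/11 + 414/11 = 1068/11.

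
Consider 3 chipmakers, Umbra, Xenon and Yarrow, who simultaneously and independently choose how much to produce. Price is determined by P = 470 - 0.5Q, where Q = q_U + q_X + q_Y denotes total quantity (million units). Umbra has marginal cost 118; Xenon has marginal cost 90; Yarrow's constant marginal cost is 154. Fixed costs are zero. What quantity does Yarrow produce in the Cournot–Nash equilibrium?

108

Umbra's profit: π_U = (470 - 0.5Q)q_U - (118q_U). Setting ∂π_U/∂q_U = 0: 352 - q_U - (1/2)(q_X + q_Y) = 0.
Xenon's profit: π_X = (470 - 0.5Q)q_X - (90q_X). Setting ∂π_X/∂q_X = 0: 380 - q_X - (1/2)(q_U + q_Y) = 0.
Yarrow's profit: π_Y = (470 - 0.5Q)q_Y - (154q_Y). Setting ∂π_Y/∂q_Y = 0: 316 - q_Y - (1/2)(q_U + q_X) = 0.
Adding the 3 conditions: 1048 − Q − Q = 0, i.e. Q = 524.
Back-substituting: q_U = (352 − 262)/(1/2) = 180, q_X = (380 − 262)/(1/2) = 236, q_Y = (316 − 262)/(1/2) = 108.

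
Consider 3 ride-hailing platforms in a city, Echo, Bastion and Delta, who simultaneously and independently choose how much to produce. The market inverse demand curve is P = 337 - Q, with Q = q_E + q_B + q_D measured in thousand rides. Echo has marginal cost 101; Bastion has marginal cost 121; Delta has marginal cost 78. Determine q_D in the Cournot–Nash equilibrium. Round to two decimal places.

81.25

Echo's profit: π_E = (337 - Q)q_E - (101q_E). Setting ∂π_E/∂q_E = 0: 236 - 2q_E - (q_B + q_D) = 0.
Bastion's profit: π_B = (337 - Q)q_B - (121q_B). Setting ∂π_B/∂q_B = 0: 216 - 2q_B - (q_E + q_D) = 0.
Delta's profit: π_D = (337 - Q)q_D - (78q_D). Setting ∂π_D/∂q_D = 0: 259 - 2q_D - (q_E + q_B) = 0.
Summing all 3 equations gives 711 − 4Q = 0, hence Q = 711/4.
Back-substituting: q_E = (236 − 711/4) = 233/4, q_B = (216 − 711/4) = 153/4, q_D = (259 − 711/4) = 325/4.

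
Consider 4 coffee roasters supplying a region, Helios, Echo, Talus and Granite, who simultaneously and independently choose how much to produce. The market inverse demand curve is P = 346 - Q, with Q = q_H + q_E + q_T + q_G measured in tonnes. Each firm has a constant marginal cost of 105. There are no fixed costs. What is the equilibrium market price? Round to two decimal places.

153.20

Each firm earns π_i = (346 - Q)q_i - 105q_i.
First-order condition (treating rivals' output as given): 241 - 2q_i - Σ_{j≠i} q_j = 0.
With identical firms every q_j equals q_i, so Σ_{j≠i} q_j = 3q_i and 241 = 5q_i, giving q_i = 241/5.
Total output Q = 964/5, so price P = 346 - 964/5 = 766/5.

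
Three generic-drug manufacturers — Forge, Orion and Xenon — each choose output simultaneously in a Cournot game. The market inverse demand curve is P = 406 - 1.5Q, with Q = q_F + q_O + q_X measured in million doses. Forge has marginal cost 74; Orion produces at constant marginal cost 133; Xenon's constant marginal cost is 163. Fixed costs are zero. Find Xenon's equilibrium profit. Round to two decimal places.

Forge's profit: π_F = (406 - 1.5Q)q_F - (74q_F). Setting ∂π_F/∂q_F = 0: 332 - 3q_F - (3/2)(q_O + q_X) = 0.
Orion's first-order condition: 273 - 3q_O - (3/2)(q_F + q_X) = 0.
Xenon's profit: π_X = (406 - 1.5Q)q_X - (163q_X). Setting ∂π_X/∂q_X = 0: 243 - 3q_X - (3/2)(q_F + q_O) = 0.
Adding the 3 first-order conditions: 848 − 6Q = 0, so Q = 424/3.
Back-substituting: q_F = (332 − 212)/(3/2) = 80, q_O = (273 − 212)/(3/2) = 122/3, q_X = (243 − 212)/(3/2) = 62/3.
Price P = 406 - (3/2)·(424/3) = 194.
Xenon's profit: (194 - 163)·(62/3) = 1922/3.

640.67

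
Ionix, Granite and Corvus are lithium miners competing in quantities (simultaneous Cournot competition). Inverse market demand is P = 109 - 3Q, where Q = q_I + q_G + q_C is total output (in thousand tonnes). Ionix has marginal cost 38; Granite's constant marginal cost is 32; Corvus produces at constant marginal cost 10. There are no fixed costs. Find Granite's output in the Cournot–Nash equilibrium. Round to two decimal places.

5.08

Ionix's profit: π_I = (109 - 3Q)q_I - (38q_I). Setting ∂π_I/∂q_I = 0: 71 - 6q_I - 3(q_G + q_C) = 0.
Granite's first-order condition: 77 - 6q_G - 3(q_I + q_C) = 0.
Corvus's profit: π_C = (109 - 3Q)q_C - (10q_C). Setting ∂π_C/∂q_C = 0: 99 - 6q_C - 3(q_I + q_G) = 0.
Adding the 3 conditions: 247 − 6Q − 6Q = 0, i.e. Q = 247/12.
Back-substituting: q_I = (71 − 247/4)/3 = 37/12, q_G = (77 − 247/4)/3 = 61/12, q_C = (99 − 247/4)/3 = 149/12.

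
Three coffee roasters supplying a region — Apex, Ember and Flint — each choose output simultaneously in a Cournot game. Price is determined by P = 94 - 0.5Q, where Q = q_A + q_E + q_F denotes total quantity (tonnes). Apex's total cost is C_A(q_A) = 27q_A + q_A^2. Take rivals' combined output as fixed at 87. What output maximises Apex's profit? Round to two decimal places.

7.83

With rivals' combined output fixed at 87, Apex's profit is π_A = (94 - (1/2)·87 - (1/2)q_A)q_A - (27q_A + q_A²) = (101/2 - (1/2)q_A)q_A - (27q_A + q_A²).
∂π_A/∂q_A = 47/2 - 3q_A = 0, so q_A = 47/6.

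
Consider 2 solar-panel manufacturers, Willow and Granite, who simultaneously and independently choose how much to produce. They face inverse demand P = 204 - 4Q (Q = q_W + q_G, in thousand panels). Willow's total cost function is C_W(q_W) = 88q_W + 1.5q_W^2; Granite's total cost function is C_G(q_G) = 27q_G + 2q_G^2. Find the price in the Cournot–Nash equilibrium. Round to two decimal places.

129.28

Willow's profit: π_W = (204 - 4Q)q_W - (88q_W + (3/2)q_W²). Setting ∂π_W/∂q_W = 0: 116 - 11q_W - 4(q_G) = 0.
Granite's first-order condition: 177 - 12q_G - 4(q_W) = 0.
Rearranging gives the reaction functions q_W = (116 - 4q_G)/11 and q_G = (177 - 4q_W)/12.
Substituting one into the other gives q_W = 171/29 and q_G = 1483/116.
Total output Q = 18.6810, so price P = 204 - 4·18.6810 = 129.2759.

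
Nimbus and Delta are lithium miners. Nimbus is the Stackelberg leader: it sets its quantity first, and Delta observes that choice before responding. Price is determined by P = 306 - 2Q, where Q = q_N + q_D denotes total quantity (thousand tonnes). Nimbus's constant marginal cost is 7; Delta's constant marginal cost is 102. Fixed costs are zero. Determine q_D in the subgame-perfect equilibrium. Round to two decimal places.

The follower Delta best-responds to any q_N: π_D = (306 - 2Q)q_D - 102q_D.
Follower FOC: 204 - 2q_N - 4q_D = 0, so q_D(q_N) = (204 - 2q_N)/4.
Nimbus substitutes q_D(q_N) into its own profit: π_N = q_N(306 - 2q_N - (204 - 2q_N)/2) - 7q_N = (204 - q_N)q_N - 7q_N.
Leader FOC: 197 - 2q_N = 0, so q_N = 197/2.
Then q_D = (204 - 2·(197/2))/4 = 7/4.

1.75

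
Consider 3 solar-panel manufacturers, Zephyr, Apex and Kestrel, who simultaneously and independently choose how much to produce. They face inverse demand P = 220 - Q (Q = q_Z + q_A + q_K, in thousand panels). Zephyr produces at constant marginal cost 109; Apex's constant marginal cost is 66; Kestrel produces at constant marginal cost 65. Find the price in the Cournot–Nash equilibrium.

Zephyr's profit: π_Z = (220 - Q)q_Z - (109q_Z). Setting ∂π_Z/∂q_Z = 0: 111 - 2q_Z - (q_A + q_K) = 0.
Apex's profit: π_A = (220 - Q)q_A - (66q_A). Setting ∂π_A/∂q_A = 0: 154 - 2q_A - (q_Z + q_K) = 0.
Kestrel's profit: π_K = (220 - Q)q_K - (65q_K). Setting ∂π_K/∂q_K = 0: 155 - 2q_K - (q_Z + q_A) = 0.
Summing all 3 equations gives 420 − 4Q = 0, hence Q = 105.
Back-substituting: q_Z = (111 − 105) = 6, q_A = (154 − 105) = 49, q_K = (155 − 105) = 50.
Total output Q = 105, so price P = 220 - 105 = 115.

115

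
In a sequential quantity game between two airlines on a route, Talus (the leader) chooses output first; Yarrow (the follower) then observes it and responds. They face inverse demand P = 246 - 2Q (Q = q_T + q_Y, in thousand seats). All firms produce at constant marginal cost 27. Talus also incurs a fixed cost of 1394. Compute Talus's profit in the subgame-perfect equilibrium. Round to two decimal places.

1603.56

Solve by backward induction. Given q_T, the follower Yarrow maximises π_Y = (246 - 2q_T - 2q_Y)q_Y - 27q_Y.
Setting the follower's marginal profit to zero, 219 - 2q_T - 4q_Y = 0, i.e. q_Y = (219 - 2q_T)/4.
The leader anticipates this reaction. Substituting into P = 246 - 2Q gives P = 273/2 - q_T, so π_T = (273/2 - q_T)q_T - 27q_T.
Leader FOC: 219/2 - 2q_T = 0, so q_T = 219/4.
Then q_Y = (219 - 2·(219/4))/4 = 219/8.
Price P = 246 - 2·(657/8) = 327/4.
Talus's profit: (327/4 - 27)·(219/4) - 1394 = 1603.5625.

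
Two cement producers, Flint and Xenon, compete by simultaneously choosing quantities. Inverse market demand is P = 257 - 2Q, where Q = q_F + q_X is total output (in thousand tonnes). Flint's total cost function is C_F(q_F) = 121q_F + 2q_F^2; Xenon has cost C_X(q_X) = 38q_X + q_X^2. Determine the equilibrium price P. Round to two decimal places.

Flint's profit: π_F = (257 - 2Q)q_F - (121q_F + 2q_F²). Setting ∂π_F/∂q_F = 0: 136 - 8q_F - 2(q_X) = 0.
Xenon's profit: π_X = (257 - 2Q)q_X - (38q_X + q_X²). Setting ∂π_X/∂q_X = 0: 219 - 6q_X - 2(q_F) = 0.
Rearranging gives the reaction functions q_F = (136 - 2q_X)/8 and q_X = (219 - 2q_F)/6.
Solving the pair: q_F = 189/22, q_X = 370/11.
Total output Q = 929/22, so price P = 257 - 2·(929/22) = 1898/11.

172.55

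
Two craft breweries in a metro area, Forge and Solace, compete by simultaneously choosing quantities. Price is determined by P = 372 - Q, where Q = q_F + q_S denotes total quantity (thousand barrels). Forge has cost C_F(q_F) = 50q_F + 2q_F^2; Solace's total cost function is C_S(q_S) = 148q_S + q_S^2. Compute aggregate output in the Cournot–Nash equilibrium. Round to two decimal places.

90.70

Forge's profit: π_F = (372 - Q)q_F - (50q_F + 2q_F²). Setting ∂π_F/∂q_F = 0: 322 - 6q_F - (q_S) = 0.
Solace's profit: π_S = (372 - Q)q_S - (148q_S + q_S²). Setting ∂π_S/∂q_S = 0: 224 - 4q_S - (q_F) = 0.
Rearranging gives the reaction functions q_F = (322 - q_S)/6 and q_S = (224 - q_F)/4.
Solving the pair: q_F = 1064/23, q_S = 1022/23.
Total output Q = 1064/23 + 1022/23 = 90.6957.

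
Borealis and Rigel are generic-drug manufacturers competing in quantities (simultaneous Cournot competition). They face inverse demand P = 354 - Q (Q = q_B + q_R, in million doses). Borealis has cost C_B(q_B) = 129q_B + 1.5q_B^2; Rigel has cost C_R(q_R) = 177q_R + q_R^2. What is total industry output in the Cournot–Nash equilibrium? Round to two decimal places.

72.79

Borealis's profit: π_B = (354 - Q)q_B - (129q_B + (3/2)q_B²). Setting ∂π_B/∂q_B = 0: 225 - 5q_B - (q_R) = 0.
Rigel's profit: π_R = (354 - Q)q_R - (177q_R + q_R²). Setting ∂π_R/∂q_R = 0: 177 - 4q_R - (q_B) = 0.
Best responses: q_B = (225 - q_R)/5, q_R = (177 - q_B)/4.
Substituting one into the other gives q_B = 723/19 and q_R = 660/19.
Total output Q = 723/19 + 660/19 = 1383/19.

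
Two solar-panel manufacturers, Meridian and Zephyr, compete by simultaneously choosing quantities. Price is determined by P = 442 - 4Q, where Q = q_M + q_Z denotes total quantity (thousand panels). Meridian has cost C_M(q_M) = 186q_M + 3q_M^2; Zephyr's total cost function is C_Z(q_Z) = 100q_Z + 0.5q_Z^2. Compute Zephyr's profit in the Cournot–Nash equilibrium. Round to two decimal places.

Meridian's profit: π_M = (442 - 4Q)q_M - (186q_M + 3q_M²). Setting ∂π_M/∂q_M = 0: 256 - 14q_M - 4(q_Z) = 0.
Zephyr's first-order condition: 342 - 9q_Z - 4(q_M) = 0.
Rearranging gives the reaction functions q_M = (256 - 4q_Z)/14 and q_Z = (342 - 4q_M)/9.
Substituting one into the other gives q_M = 468/55 and q_Z = 1882/55.
Price P = 442 - 4·(470/11) = 271.0909.
Zephyr's profit: 271.0909·(1882/55) - 100·(1882/55) - (1/2)(1882/55)² = 5268.9779.

5268.98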